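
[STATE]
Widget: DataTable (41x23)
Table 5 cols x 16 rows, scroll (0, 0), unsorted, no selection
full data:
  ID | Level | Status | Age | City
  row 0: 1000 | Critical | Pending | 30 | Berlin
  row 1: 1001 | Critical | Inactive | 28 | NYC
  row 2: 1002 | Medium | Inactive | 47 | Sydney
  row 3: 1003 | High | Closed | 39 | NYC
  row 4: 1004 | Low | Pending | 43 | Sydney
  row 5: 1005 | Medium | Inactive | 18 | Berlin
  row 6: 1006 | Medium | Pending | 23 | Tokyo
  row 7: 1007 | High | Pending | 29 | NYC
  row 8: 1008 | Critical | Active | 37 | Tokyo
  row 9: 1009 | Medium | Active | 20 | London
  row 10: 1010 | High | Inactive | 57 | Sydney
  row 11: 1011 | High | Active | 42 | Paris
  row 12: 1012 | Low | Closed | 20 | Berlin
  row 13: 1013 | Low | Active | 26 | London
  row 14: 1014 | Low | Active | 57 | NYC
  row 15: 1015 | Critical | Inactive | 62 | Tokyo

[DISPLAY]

ID  │Level   │Status  │Age│City          
────┼────────┼────────┼───┼──────        
1000│Critical│Pending │30 │Berlin        
1001│Critical│Inactive│28 │NYC           
1002│Medium  │Inactive│47 │Sydney        
1003│High    │Closed  │39 │NYC           
1004│Low     │Pending │43 │Sydney        
1005│Medium  │Inactive│18 │Berlin        
1006│Medium  │Pending │23 │Tokyo         
1007│High    │Pending │29 │NYC           
1008│Critical│Active  │37 │Tokyo         
1009│Medium  │Active  │20 │London        
1010│High    │Inactive│57 │Sydney        
1011│High    │Active  │42 │Paris         
1012│Low     │Closed  │20 │Berlin        
1013│Low     │Active  │26 │London        
1014│Low     │Active  │57 │NYC           
1015│Critical│Inactive│62 │Tokyo         
                                         
                                         
                                         
                                         
                                         


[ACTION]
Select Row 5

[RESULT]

ID  │Level   │Status  │Age│City          
────┼────────┼────────┼───┼──────        
1000│Critical│Pending │30 │Berlin        
1001│Critical│Inactive│28 │NYC           
1002│Medium  │Inactive│47 │Sydney        
1003│High    │Closed  │39 │NYC           
1004│Low     │Pending │43 │Sydney        
>005│Medium  │Inactive│18 │Berlin        
1006│Medium  │Pending │23 │Tokyo         
1007│High    │Pending │29 │NYC           
1008│Critical│Active  │37 │Tokyo         
1009│Medium  │Active  │20 │London        
1010│High    │Inactive│57 │Sydney        
1011│High    │Active  │42 │Paris         
1012│Low     │Closed  │20 │Berlin        
1013│Low     │Active  │26 │London        
1014│Low     │Active  │57 │NYC           
1015│Critical│Inactive│62 │Tokyo         
                                         
                                         
                                         
                                         
                                         


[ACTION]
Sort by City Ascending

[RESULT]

ID  │Level   │Status  │Age│City ▲        
────┼────────┼────────┼───┼──────        
1000│Critical│Pending │30 │Berlin        
1005│Medium  │Inactive│18 │Berlin        
1012│Low     │Closed  │20 │Berlin        
1009│Medium  │Active  │20 │London        
1013│Low     │Active  │26 │London        
>001│Critical│Inactive│28 │NYC           
1003│High    │Closed  │39 │NYC           
1007│High    │Pending │29 │NYC           
1014│Low     │Active  │57 │NYC           
1011│High    │Active  │42 │Paris         
1002│Medium  │Inactive│47 │Sydney        
1004│Low     │Pending │43 │Sydney        
1010│High    │Inactive│57 │Sydney        
1006│Medium  │Pending │23 │Tokyo         
1008│Critical│Active  │37 │Tokyo         
1015│Critical│Inactive│62 │Tokyo         
                                         
                                         
                                         
                                         
                                         


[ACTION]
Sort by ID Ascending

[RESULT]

ID ▲│Level   │Status  │Age│City          
────┼────────┼────────┼───┼──────        
1000│Critical│Pending │30 │Berlin        
1001│Critical│Inactive│28 │NYC           
1002│Medium  │Inactive│47 │Sydney        
1003│High    │Closed  │39 │NYC           
1004│Low     │Pending │43 │Sydney        
>005│Medium  │Inactive│18 │Berlin        
1006│Medium  │Pending │23 │Tokyo         
1007│High    │Pending │29 │NYC           
1008│Critical│Active  │37 │Tokyo         
1009│Medium  │Active  │20 │London        
1010│High    │Inactive│57 │Sydney        
1011│High    │Active  │42 │Paris         
1012│Low     │Closed  │20 │Berlin        
1013│Low     │Active  │26 │London        
1014│Low     │Active  │57 │NYC           
1015│Critical│Inactive│62 │Tokyo         
                                         
                                         
                                         
                                         
                                         


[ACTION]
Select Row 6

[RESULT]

ID ▲│Level   │Status  │Age│City          
────┼────────┼────────┼───┼──────        
1000│Critical│Pending │30 │Berlin        
1001│Critical│Inactive│28 │NYC           
1002│Medium  │Inactive│47 │Sydney        
1003│High    │Closed  │39 │NYC           
1004│Low     │Pending │43 │Sydney        
1005│Medium  │Inactive│18 │Berlin        
>006│Medium  │Pending │23 │Tokyo         
1007│High    │Pending │29 │NYC           
1008│Critical│Active  │37 │Tokyo         
1009│Medium  │Active  │20 │London        
1010│High    │Inactive│57 │Sydney        
1011│High    │Active  │42 │Paris         
1012│Low     │Closed  │20 │Berlin        
1013│Low     │Active  │26 │London        
1014│Low     │Active  │57 │NYC           
1015│Critical│Inactive│62 │Tokyo         
                                         
                                         
                                         
                                         
                                         


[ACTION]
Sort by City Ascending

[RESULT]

ID  │Level   │Status  │Age│City ▲        
────┼────────┼────────┼───┼──────        
1000│Critical│Pending │30 │Berlin        
1005│Medium  │Inactive│18 │Berlin        
1012│Low     │Closed  │20 │Berlin        
1009│Medium  │Active  │20 │London        
1013│Low     │Active  │26 │London        
1001│Critical│Inactive│28 │NYC           
>003│High    │Closed  │39 │NYC           
1007│High    │Pending │29 │NYC           
1014│Low     │Active  │57 │NYC           
1011│High    │Active  │42 │Paris         
1002│Medium  │Inactive│47 │Sydney        
1004│Low     │Pending │43 │Sydney        
1010│High    │Inactive│57 │Sydney        
1006│Medium  │Pending │23 │Tokyo         
1008│Critical│Active  │37 │Tokyo         
1015│Critical│Inactive│62 │Tokyo         
                                         
                                         
                                         
                                         
                                         


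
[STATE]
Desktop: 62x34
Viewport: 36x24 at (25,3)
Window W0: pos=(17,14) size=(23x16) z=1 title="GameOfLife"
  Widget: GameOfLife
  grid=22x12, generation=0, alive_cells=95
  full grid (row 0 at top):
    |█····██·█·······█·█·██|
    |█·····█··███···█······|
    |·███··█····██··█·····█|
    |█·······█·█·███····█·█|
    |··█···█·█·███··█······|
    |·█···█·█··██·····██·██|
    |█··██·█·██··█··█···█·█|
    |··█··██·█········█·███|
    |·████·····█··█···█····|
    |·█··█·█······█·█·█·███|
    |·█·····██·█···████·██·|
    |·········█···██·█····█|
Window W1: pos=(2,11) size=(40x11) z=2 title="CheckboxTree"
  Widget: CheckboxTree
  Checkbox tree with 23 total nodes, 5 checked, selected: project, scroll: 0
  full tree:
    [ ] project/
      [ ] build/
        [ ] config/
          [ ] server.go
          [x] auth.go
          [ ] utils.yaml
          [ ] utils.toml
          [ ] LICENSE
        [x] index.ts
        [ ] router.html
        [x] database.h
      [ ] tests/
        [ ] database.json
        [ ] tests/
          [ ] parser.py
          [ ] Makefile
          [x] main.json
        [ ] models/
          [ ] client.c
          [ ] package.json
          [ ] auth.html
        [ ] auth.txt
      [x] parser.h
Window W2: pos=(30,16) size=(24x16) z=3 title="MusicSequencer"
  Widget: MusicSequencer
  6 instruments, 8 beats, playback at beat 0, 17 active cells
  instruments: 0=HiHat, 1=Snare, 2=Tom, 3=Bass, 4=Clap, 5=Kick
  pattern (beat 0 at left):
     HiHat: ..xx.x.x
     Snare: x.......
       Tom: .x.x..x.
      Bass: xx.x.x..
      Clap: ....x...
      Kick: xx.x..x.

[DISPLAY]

                                    
                                    
                                    
                                    
                                    
                                    
                                    
                                    
━━━━━━━━━━━━━━━━┓                   
                ┃                   
────────────────┨                   
                ┃                   
                ┃                   
     ┏━━━━━━━━━━━━━━━━━━━━━━┓       
     ┃ MusicSequencer       ┃       
     ┠──────────────────────┨       
     ┃      ▼1234567        ┃       
     ┃ HiHat··██·█·█        ┃       
━━━━━┃ Snare█·······        ┃       
·█·██┃   Tom·█·█··█·        ┃       
█··██┃  Bass██·█·█··        ┃       
·██··┃  Clap····█···        ┃       
·█···┃  Kick██·█··█·        ┃       
···█·┃                      ┃       


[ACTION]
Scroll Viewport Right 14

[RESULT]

                                    
                                    
                                    
                                    
                                    
                                    
                                    
                                    
━━━━━━━━━━━━━━━┓                    
               ┃                    
───────────────┨                    
               ┃                    
               ┃                    
    ┏━━━━━━━━━━━━━━━━━━━━━━┓        
    ┃ MusicSequencer       ┃        
    ┠──────────────────────┨        
    ┃      ▼1234567        ┃        
    ┃ HiHat··██·█·█        ┃        
━━━━┃ Snare█·······        ┃        
█·██┃   Tom·█·█··█·        ┃        
··██┃  Bass██·█·█··        ┃        
██··┃  Clap····█···        ┃        
█···┃  Kick██·█··█·        ┃        
··█·┃                      ┃        


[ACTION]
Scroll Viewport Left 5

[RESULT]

                                    
                                    
                                    
                                    
                                    
                                    
                                    
                                    
━━━━━━━━━━━━━━━━━━━━┓               
                    ┃               
────────────────────┨               
                    ┃               
                    ┃               
         ┏━━━━━━━━━━━━━━━━━━━━━━┓   
go       ┃ MusicSequencer       ┃   
         ┠──────────────────────┨   
aml      ┃      ▼1234567        ┃   
oml      ┃ HiHat··██·█·█        ┃   
━━━━━━━━━┃ Snare█·······        ┃   
···█·█·██┃   Tom·█·█··█·        ┃   
··█·█··██┃  Bass██·█·█··        ┃   
██·█·██··┃  Clap····█···        ┃   
··██·█···┃  Kick██·█··█·        ┃   
██·····█·┃                      ┃   


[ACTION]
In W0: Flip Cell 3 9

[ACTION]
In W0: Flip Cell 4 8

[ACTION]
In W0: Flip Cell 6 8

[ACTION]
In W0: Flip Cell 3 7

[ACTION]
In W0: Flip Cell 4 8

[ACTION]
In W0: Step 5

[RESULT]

                                    
                                    
                                    
                                    
                                    
                                    
                                    
                                    
━━━━━━━━━━━━━━━━━━━━┓               
                    ┃               
────────────────────┨               
                    ┃               
                    ┃               
         ┏━━━━━━━━━━━━━━━━━━━━━━┓   
go       ┃ MusicSequencer       ┃   
         ┠──────────────────────┨   
aml      ┃      ▼1234567        ┃   
oml      ┃ HiHat··██·█·█        ┃   
━━━━━━━━━┃ Snare█·······        ┃   
··█████··┃   Tom·█·█··█·        ┃   
··█······┃  Bass██·█·█··        ┃   
··████···┃  Clap····█···        ┃   
····█····┃  Kick██·█··█·        ┃   
·········┃                      ┃   


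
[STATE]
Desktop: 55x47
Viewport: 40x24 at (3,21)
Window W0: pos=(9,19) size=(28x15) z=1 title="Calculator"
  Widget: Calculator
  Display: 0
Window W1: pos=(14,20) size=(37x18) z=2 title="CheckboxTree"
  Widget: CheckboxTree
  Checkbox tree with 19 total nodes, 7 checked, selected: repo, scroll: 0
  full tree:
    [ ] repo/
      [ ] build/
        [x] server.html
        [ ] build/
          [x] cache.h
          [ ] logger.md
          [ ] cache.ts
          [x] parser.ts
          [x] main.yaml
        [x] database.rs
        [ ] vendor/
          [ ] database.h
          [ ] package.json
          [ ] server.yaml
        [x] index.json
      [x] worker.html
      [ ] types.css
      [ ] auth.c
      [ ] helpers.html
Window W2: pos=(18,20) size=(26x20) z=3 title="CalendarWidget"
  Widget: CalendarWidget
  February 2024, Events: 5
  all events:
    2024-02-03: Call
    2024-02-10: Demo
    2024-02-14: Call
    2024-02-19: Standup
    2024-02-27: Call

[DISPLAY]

      ┠────┃ Ch┃ CalendarWidget         
      ┃    ┠───┠────────────────────────
      ┃┌───┃>[-┃     February 2024      
      ┃│ 7 ┃   ┃Mo Tu We Th Fr Sa Su    
      ┃├───┃   ┃          1  2  3*  4   
      ┃│ 4 ┃   ┃ 5  6  7  8  9 10* 11   
      ┃├───┃   ┃12 13 14* 15 16 17 18   
      ┃│ 1 ┃   ┃19* 20 21 22 23 24 25   
      ┃├───┃   ┃26 27* 28 29            
      ┃│ 0 ┃   ┃                        
      ┃├───┃   ┃                        
      ┃│ C ┃   ┃                        
      ┗━━━━┃   ┃                        
           ┃   ┃                        
           ┃   ┃                        
           ┃   ┃                        
           ┗━━━┃                        
               ┃                        
               ┗━━━━━━━━━━━━━━━━━━━━━━━━
                                        
                                        
                                        
                                        
                                        


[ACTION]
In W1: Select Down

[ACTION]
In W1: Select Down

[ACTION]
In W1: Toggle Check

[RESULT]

      ┠────┃ Ch┃ CalendarWidget         
      ┃    ┠───┠────────────────────────
      ┃┌───┃ [-┃     February 2024      
      ┃│ 7 ┃   ┃Mo Tu We Th Fr Sa Su    
      ┃├───┃>  ┃          1  2  3*  4   
      ┃│ 4 ┃   ┃ 5  6  7  8  9 10* 11   
      ┃├───┃   ┃12 13 14* 15 16 17 18   
      ┃│ 1 ┃   ┃19* 20 21 22 23 24 25   
      ┃├───┃   ┃26 27* 28 29            
      ┃│ 0 ┃   ┃                        
      ┃├───┃   ┃                        
      ┃│ C ┃   ┃                        
      ┗━━━━┃   ┃                        
           ┃   ┃                        
           ┃   ┃                        
           ┃   ┃                        
           ┗━━━┃                        
               ┃                        
               ┗━━━━━━━━━━━━━━━━━━━━━━━━
                                        
                                        
                                        
                                        
                                        


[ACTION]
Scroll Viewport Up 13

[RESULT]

                                        
                                        
                                        
                                        
                                        
                                        
                                        
                                        
                                        
                                        
                                        
      ┏━━━━━━━━━━━━━━━━━━━━━━━━━━┓      
      ┃ Cal┏━━━┏━━━━━━━━━━━━━━━━━━━━━━━━
      ┠────┃ Ch┃ CalendarWidget         
      ┃    ┠───┠────────────────────────
      ┃┌───┃ [-┃     February 2024      
      ┃│ 7 ┃   ┃Mo Tu We Th Fr Sa Su    
      ┃├───┃>  ┃          1  2  3*  4   
      ┃│ 4 ┃   ┃ 5  6  7  8  9 10* 11   
      ┃├───┃   ┃12 13 14* 15 16 17 18   
      ┃│ 1 ┃   ┃19* 20 21 22 23 24 25   
      ┃├───┃   ┃26 27* 28 29            
      ┃│ 0 ┃   ┃                        
      ┃├───┃   ┃                        


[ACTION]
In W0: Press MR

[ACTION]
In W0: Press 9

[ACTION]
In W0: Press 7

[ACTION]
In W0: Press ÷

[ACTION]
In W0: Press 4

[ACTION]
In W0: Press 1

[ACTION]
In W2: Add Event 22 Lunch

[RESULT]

                                        
                                        
                                        
                                        
                                        
                                        
                                        
                                        
                                        
                                        
                                        
      ┏━━━━━━━━━━━━━━━━━━━━━━━━━━┓      
      ┃ Cal┏━━━┏━━━━━━━━━━━━━━━━━━━━━━━━
      ┠────┃ Ch┃ CalendarWidget         
      ┃    ┠───┠────────────────────────
      ┃┌───┃ [-┃     February 2024      
      ┃│ 7 ┃   ┃Mo Tu We Th Fr Sa Su    
      ┃├───┃>  ┃          1  2  3*  4   
      ┃│ 4 ┃   ┃ 5  6  7  8  9 10* 11   
      ┃├───┃   ┃12 13 14* 15 16 17 18   
      ┃│ 1 ┃   ┃19* 20 21 22* 23 24 25  
      ┃├───┃   ┃26 27* 28 29            
      ┃│ 0 ┃   ┃                        
      ┃├───┃   ┃                        


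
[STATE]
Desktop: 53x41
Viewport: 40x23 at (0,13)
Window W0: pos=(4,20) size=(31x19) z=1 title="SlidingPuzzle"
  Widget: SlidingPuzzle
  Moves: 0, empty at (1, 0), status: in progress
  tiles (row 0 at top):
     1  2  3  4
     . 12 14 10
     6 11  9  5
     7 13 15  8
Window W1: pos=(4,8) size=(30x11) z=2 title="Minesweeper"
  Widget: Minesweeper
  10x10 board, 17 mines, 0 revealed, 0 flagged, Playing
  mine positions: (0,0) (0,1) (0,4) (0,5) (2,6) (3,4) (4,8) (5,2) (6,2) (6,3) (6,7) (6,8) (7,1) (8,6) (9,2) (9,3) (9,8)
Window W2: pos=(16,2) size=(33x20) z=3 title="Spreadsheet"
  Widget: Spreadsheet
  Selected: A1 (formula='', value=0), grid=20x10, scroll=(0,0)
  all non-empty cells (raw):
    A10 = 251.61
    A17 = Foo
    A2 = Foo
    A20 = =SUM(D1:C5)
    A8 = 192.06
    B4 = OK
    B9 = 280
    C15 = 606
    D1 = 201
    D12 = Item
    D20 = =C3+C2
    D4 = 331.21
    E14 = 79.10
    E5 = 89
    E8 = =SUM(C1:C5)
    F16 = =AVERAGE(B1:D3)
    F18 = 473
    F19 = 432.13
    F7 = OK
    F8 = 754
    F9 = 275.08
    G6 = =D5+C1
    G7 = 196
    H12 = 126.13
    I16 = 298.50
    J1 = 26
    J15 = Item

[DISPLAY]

    ┃■■■■■■■■■■ ┃  6        0       0   
    ┃■■■■■■■■■■ ┃  7        0       0   
    ┃■■■■■■■■■■ ┃  8   192.06       0   
    ┃■■■■■■■■■■ ┃  9        0     280   
    ┃■■■■■■■■■■ ┃ 10   251.61       0   
    ┗━━━━━━━━━━━┃ 11        0       0   
                ┃ 12        0       0   
    ┏━━━━━━━━━━━┃ 13        0       0   
    ┃ SlidingPuz┗━━━━━━━━━━━━━━━━━━━━━━━
    ┠─────────────────────────────┨     
    ┃┌────┬────┬────┬────┐        ┃     
    ┃│  1 │  2 │  3 │  4 │        ┃     
    ┃├────┼────┼────┼────┤        ┃     
    ┃│    │ 12 │ 14 │ 10 │        ┃     
    ┃├────┼────┼────┼────┤        ┃     
    ┃│  6 │ 11 │  9 │  5 │        ┃     
    ┃├────┼────┼────┼────┤        ┃     
    ┃│  7 │ 13 │ 15 │  8 │        ┃     
    ┃└────┴────┴────┴────┘        ┃     
    ┃Moves: 0                     ┃     
    ┃                             ┃     
    ┃                             ┃     
    ┃                             ┃     


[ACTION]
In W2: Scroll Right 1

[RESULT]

    ┃■■■■■■■■■■ ┃  6        0       0   
    ┃■■■■■■■■■■ ┃  7        0       0   
    ┃■■■■■■■■■■ ┃  8        0       0   
    ┃■■■■■■■■■■ ┃  9      280       0   
    ┃■■■■■■■■■■ ┃ 10        0       0   
    ┗━━━━━━━━━━━┃ 11        0       0   
                ┃ 12        0       0Ite
    ┏━━━━━━━━━━━┃ 13        0       0   
    ┃ SlidingPuz┗━━━━━━━━━━━━━━━━━━━━━━━
    ┠─────────────────────────────┨     
    ┃┌────┬────┬────┬────┐        ┃     
    ┃│  1 │  2 │  3 │  4 │        ┃     
    ┃├────┼────┼────┼────┤        ┃     
    ┃│    │ 12 │ 14 │ 10 │        ┃     
    ┃├────┼────┼────┼────┤        ┃     
    ┃│  6 │ 11 │  9 │  5 │        ┃     
    ┃├────┼────┼────┼────┤        ┃     
    ┃│  7 │ 13 │ 15 │  8 │        ┃     
    ┃└────┴────┴────┴────┘        ┃     
    ┃Moves: 0                     ┃     
    ┃                             ┃     
    ┃                             ┃     
    ┃                             ┃     


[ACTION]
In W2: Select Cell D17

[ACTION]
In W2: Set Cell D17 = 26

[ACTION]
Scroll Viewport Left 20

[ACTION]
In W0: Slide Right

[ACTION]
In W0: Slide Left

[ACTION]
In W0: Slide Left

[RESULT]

    ┃■■■■■■■■■■ ┃  6        0       0   
    ┃■■■■■■■■■■ ┃  7        0       0   
    ┃■■■■■■■■■■ ┃  8        0       0   
    ┃■■■■■■■■■■ ┃  9      280       0   
    ┃■■■■■■■■■■ ┃ 10        0       0   
    ┗━━━━━━━━━━━┃ 11        0       0   
                ┃ 12        0       0Ite
    ┏━━━━━━━━━━━┃ 13        0       0   
    ┃ SlidingPuz┗━━━━━━━━━━━━━━━━━━━━━━━
    ┠─────────────────────────────┨     
    ┃┌────┬────┬────┬────┐        ┃     
    ┃│  1 │  2 │  3 │  4 │        ┃     
    ┃├────┼────┼────┼────┤        ┃     
    ┃│ 12 │ 14 │    │ 10 │        ┃     
    ┃├────┼────┼────┼────┤        ┃     
    ┃│  6 │ 11 │  9 │  5 │        ┃     
    ┃├────┼────┼────┼────┤        ┃     
    ┃│  7 │ 13 │ 15 │  8 │        ┃     
    ┃└────┴────┴────┴────┘        ┃     
    ┃Moves: 2                     ┃     
    ┃                             ┃     
    ┃                             ┃     
    ┃                             ┃     


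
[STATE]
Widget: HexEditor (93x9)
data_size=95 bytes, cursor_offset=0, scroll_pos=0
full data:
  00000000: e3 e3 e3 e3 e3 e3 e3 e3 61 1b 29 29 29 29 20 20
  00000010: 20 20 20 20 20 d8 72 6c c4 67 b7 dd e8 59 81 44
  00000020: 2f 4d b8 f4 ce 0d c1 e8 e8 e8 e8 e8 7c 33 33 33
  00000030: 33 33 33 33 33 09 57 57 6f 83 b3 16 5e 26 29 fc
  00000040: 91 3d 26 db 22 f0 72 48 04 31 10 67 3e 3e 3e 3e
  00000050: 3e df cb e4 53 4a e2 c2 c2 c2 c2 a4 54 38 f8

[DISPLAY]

00000000  E3 e3 e3 e3 e3 e3 e3 e3  61 1b 29 29 29 29 20 20  |........a.))))  |               
00000010  20 20 20 20 20 d8 72 6c  c4 67 b7 dd e8 59 81 44  |     .rl.g...Y.D|               
00000020  2f 4d b8 f4 ce 0d c1 e8  e8 e8 e8 e8 7c 33 33 33  |/M..........|333|               
00000030  33 33 33 33 33 09 57 57  6f 83 b3 16 5e 26 29 fc  |33333.WWo...^&).|               
00000040  91 3d 26 db 22 f0 72 48  04 31 10 67 3e 3e 3e 3e  |.=&.".rH.1.g>>>>|               
00000050  3e df cb e4 53 4a e2 c2  c2 c2 c2 a4 54 38 f8     |>...SJ......T8. |               
                                                                                             
                                                                                             
                                                                                             


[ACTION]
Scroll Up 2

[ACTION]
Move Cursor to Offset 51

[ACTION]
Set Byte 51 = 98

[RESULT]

00000000  e3 e3 e3 e3 e3 e3 e3 e3  61 1b 29 29 29 29 20 20  |........a.))))  |               
00000010  20 20 20 20 20 d8 72 6c  c4 67 b7 dd e8 59 81 44  |     .rl.g...Y.D|               
00000020  2f 4d b8 f4 ce 0d c1 e8  e8 e8 e8 e8 7c 33 33 33  |/M..........|333|               
00000030  33 33 33 98 33 09 57 57  6f 83 b3 16 5e 26 29 fc  |333.3.WWo...^&).|               
00000040  91 3d 26 db 22 f0 72 48  04 31 10 67 3e 3e 3e 3e  |.=&.".rH.1.g>>>>|               
00000050  3e df cb e4 53 4a e2 c2  c2 c2 c2 a4 54 38 f8     |>...SJ......T8. |               
                                                                                             
                                                                                             
                                                                                             


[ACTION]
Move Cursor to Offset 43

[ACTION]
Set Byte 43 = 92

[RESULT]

00000000  e3 e3 e3 e3 e3 e3 e3 e3  61 1b 29 29 29 29 20 20  |........a.))))  |               
00000010  20 20 20 20 20 d8 72 6c  c4 67 b7 dd e8 59 81 44  |     .rl.g...Y.D|               
00000020  2f 4d b8 f4 ce 0d c1 e8  e8 e8 e8 92 7c 33 33 33  |/M..........|333|               
00000030  33 33 33 98 33 09 57 57  6f 83 b3 16 5e 26 29 fc  |333.3.WWo...^&).|               
00000040  91 3d 26 db 22 f0 72 48  04 31 10 67 3e 3e 3e 3e  |.=&.".rH.1.g>>>>|               
00000050  3e df cb e4 53 4a e2 c2  c2 c2 c2 a4 54 38 f8     |>...SJ......T8. |               
                                                                                             
                                                                                             
                                                                                             


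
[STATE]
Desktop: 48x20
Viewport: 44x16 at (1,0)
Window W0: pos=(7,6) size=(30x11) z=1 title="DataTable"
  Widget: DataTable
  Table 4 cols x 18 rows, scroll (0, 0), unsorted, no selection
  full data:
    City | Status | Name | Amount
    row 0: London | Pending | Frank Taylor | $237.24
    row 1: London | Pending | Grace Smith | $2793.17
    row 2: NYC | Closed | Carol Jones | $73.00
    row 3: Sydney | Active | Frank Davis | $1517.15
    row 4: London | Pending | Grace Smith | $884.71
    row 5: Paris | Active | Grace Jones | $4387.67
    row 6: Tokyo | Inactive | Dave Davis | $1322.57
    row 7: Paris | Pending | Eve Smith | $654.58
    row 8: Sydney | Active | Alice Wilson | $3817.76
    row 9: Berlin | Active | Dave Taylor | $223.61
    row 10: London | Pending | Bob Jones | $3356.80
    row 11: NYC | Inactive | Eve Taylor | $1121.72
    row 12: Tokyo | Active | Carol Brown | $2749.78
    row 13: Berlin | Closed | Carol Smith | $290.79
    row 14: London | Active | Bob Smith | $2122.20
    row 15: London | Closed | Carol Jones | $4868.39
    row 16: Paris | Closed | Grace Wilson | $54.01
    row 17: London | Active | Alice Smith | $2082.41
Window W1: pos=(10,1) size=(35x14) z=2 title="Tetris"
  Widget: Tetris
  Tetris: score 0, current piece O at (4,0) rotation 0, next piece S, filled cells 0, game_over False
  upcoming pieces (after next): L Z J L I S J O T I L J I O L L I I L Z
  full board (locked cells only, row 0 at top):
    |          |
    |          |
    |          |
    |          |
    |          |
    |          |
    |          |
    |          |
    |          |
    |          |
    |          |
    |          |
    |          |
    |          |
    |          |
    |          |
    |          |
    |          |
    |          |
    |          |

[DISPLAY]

                                            
         ┏━━━━━━━━━━━━━━━━━━━━━━━━━━━━━━━━━┓
         ┃ Tetris                          ┃
         ┠─────────────────────────────────┨
         ┃          │Next:                 ┃
         ┃          │ ░░                   ┃
      ┏━━┃          │░░                    ┃
      ┃ D┃          │                      ┃
      ┠──┃          │                      ┃
      ┃Ci┃          │                      ┃
      ┃──┃          │Score:                ┃
      ┃Lo┃          │0                     ┃
      ┃Lo┃          │                      ┃
      ┃NY┃          │                      ┃
      ┃Sy┗━━━━━━━━━━━━━━━━━━━━━━━━━━━━━━━━━┛
      ┃London│Pending │Grace Smith ┃        


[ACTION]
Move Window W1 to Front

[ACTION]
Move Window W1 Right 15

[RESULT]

                                            
            ┏━━━━━━━━━━━━━━━━━━━━━━━━━━━━━━━
            ┃ Tetris                        
            ┠───────────────────────────────
            ┃          │Next:               
            ┃          │ ░░                 
      ┏━━━━━┃          │░░                  
      ┃ Data┃          │                    
      ┠─────┃          │                    
      ┃City ┃          │                    
      ┃─────┃          │Score:              
      ┃Londo┃          │0                   
      ┃Londo┃          │                    
      ┃NYC  ┃          │                    
      ┃Sydne┗━━━━━━━━━━━━━━━━━━━━━━━━━━━━━━━
      ┃London│Pending │Grace Smith ┃        


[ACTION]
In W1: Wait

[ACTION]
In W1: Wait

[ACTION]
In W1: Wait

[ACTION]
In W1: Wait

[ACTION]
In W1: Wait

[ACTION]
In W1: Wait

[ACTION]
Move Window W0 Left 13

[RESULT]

                                            
            ┏━━━━━━━━━━━━━━━━━━━━━━━━━━━━━━━
            ┃ Tetris                        
            ┠───────────────────────────────
            ┃          │Next:               
            ┃          │ ░░                 
━━━━━━━━━━━━┃          │░░                  
 DataTable  ┃          │                    
────────────┃          │                    
City  │Statu┃          │                    
──────┼─────┃          │Score:              
London│Pendi┃          │0                   
London│Pendi┃          │                    
NYC   │Close┃          │                    
Sydney│Activ┗━━━━━━━━━━━━━━━━━━━━━━━━━━━━━━━
London│Pending │Grace Smith ┃               


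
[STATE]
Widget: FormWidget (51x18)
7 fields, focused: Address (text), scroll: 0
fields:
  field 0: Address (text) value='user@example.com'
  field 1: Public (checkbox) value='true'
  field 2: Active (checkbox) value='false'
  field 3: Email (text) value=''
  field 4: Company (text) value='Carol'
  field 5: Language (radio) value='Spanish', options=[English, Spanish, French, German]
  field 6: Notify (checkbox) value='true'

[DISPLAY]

> Address:    [user@example.com                   ]
  Public:     [x]                                  
  Active:     [ ]                                  
  Email:      [                                   ]
  Company:    [Carol                              ]
  Language:   ( ) English  (●) Spanish  ( ) French 
  Notify:     [x]                                  
                                                   
                                                   
                                                   
                                                   
                                                   
                                                   
                                                   
                                                   
                                                   
                                                   
                                                   


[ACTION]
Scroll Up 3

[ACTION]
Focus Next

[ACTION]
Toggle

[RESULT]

  Address:    [user@example.com                   ]
> Public:     [ ]                                  
  Active:     [ ]                                  
  Email:      [                                   ]
  Company:    [Carol                              ]
  Language:   ( ) English  (●) Spanish  ( ) French 
  Notify:     [x]                                  
                                                   
                                                   
                                                   
                                                   
                                                   
                                                   
                                                   
                                                   
                                                   
                                                   
                                                   


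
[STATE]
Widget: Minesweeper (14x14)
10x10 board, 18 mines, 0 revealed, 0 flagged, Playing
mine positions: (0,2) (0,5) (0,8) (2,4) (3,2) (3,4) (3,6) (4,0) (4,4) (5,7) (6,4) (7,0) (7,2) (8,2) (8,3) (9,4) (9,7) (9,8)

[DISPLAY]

■■■■■■■■■■    
■■■■■■■■■■    
■■■■■■■■■■    
■■■■■■■■■■    
■■■■■■■■■■    
■■■■■■■■■■    
■■■■■■■■■■    
■■■■■■■■■■    
■■■■■■■■■■    
■■■■■■■■■■    
              
              
              
              


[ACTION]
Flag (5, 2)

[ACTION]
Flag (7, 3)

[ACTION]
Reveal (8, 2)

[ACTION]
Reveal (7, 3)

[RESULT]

■■✹■■✹■■✹■    
■■■■■■■■■■    
■■■■✹■■■■■    
■■✹■✹■✹■■■    
✹■■■✹■■■■■    
■■⚑■■■■✹■■    
■■■■✹■■■■■    
✹■✹⚑■■■■■■    
■■✹✹■■■■■■    
■■■■✹■■✹✹■    
              
              
              
              


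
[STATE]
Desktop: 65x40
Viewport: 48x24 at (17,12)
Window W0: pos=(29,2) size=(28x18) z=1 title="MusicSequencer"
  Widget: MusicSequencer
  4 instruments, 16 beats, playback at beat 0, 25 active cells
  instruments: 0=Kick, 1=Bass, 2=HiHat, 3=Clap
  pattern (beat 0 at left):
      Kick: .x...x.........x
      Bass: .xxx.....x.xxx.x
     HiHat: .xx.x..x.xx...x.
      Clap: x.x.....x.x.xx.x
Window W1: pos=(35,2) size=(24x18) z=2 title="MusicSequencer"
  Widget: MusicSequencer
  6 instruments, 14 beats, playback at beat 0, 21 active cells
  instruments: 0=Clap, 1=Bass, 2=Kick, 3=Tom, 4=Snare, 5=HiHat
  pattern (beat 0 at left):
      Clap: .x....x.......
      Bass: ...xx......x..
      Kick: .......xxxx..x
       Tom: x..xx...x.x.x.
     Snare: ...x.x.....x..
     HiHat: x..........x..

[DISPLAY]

            ┃     ┃                      ┃      
            ┃     ┃                      ┃      
            ┃     ┃                      ┃      
            ┃     ┃                      ┃      
            ┃     ┃                      ┃      
            ┃     ┃                      ┃      
            ┃     ┃                      ┃      
            ┗━━━━━┗━━━━━━━━━━━━━━━━━━━━━━┛      
                                                
                                                
                                                
                                                
                                                
                                                
                                                
                                                
                                                
                                                
                                                
                                                
                                                
                                                
                                                
                                                


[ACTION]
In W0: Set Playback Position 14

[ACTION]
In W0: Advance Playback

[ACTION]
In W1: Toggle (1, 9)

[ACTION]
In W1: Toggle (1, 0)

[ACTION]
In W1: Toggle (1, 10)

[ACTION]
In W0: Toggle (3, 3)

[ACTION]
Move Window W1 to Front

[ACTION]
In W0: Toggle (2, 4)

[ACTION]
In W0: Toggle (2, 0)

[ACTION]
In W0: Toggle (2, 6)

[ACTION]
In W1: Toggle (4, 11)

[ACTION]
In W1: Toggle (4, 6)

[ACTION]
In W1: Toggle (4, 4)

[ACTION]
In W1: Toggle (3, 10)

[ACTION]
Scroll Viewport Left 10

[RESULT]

                      ┃     ┃                   
                      ┃     ┃                   
                      ┃     ┃                   
                      ┃     ┃                   
                      ┃     ┃                   
                      ┃     ┃                   
                      ┃     ┃                   
                      ┗━━━━━┗━━━━━━━━━━━━━━━━━━━
                                                
                                                
                                                
                                                
                                                
                                                
                                                
                                                
                                                
                                                
                                                
                                                
                                                
                                                
                                                
                                                
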